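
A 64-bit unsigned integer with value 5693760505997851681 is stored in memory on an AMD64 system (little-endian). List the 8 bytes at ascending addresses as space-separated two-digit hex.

5693760505997851681 in hexadecimal, padded to 64 bits, is 0x4F044D036C267C21.
Split into bytes (most-significant first): 4F 04 4D 03 6C 26 7C 21.
In little-endian order the low byte comes first in memory.
So at ascending addresses the bytes are 21 7C 26 6C 03 4D 04 4F.

21 7C 26 6C 03 4D 04 4F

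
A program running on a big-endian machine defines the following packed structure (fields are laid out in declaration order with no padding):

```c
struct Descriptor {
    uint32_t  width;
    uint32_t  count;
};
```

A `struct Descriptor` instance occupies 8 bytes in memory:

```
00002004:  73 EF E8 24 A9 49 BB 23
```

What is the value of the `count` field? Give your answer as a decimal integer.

2840181539

`count` follows `width` (4 bytes), so it starts at byte offset 4 and occupies 4 bytes.
Bytes at offsets 4..7: A9 49 BB 23.
In big-endian order the high byte comes first in memory.
The bytes are already most-significant first: 0xA949BB23.
0xA949BB23 = 2840181539.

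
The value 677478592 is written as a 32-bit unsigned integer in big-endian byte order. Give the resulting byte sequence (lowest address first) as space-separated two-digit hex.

28 61 80 C0

677478592 in hexadecimal, padded to 32 bits, is 0x286180C0.
Split into bytes (most-significant first): 28 61 80 C0.
Big-endian: lowest address holds the most-significant byte.
So the memory order matches the most-significant-first order: 28 61 80 C0.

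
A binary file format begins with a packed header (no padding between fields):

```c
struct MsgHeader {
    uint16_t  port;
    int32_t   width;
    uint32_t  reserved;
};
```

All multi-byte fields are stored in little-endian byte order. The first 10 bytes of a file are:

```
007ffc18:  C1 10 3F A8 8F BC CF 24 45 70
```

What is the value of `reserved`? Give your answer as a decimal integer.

1883579599

`reserved` follows `port` (2 B), `width` (4 B), so it starts at offset 2 + 4 = 6 and occupies 4 bytes.
Bytes at offsets 6..9: CF 24 45 70.
In little-endian order the low byte comes first in memory.
Reassemble most-significant byte first: 70 45 24 CF → 0x704524CF.
0x704524CF = 1883579599.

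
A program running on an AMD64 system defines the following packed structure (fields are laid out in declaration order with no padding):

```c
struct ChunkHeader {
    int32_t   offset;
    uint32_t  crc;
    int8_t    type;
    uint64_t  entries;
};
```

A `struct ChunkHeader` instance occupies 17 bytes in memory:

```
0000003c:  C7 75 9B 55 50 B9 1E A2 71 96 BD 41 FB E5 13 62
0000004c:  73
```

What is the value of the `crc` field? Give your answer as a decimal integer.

`crc` follows `offset` (4 bytes), so it starts at byte offset 4 and occupies 4 bytes.
Bytes at offsets 4..7: 50 B9 1E A2.
Little-endian stores the least-significant byte at the lowest address.
Reassemble most-significant byte first: A2 1E B9 50 → 0xA21EB950.
0xA21EB950 = 2719922512.

2719922512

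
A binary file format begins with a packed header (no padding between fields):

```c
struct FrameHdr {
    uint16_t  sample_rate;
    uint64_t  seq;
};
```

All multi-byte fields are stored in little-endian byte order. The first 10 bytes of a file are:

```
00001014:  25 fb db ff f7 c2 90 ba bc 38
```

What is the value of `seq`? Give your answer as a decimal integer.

`seq` follows `sample_rate` (2 bytes), so it starts at byte offset 2 and occupies 8 bytes.
Bytes at offsets 2..9: DB FF F7 C2 90 BA BC 38.
Little-endian: lowest address holds the least-significant byte.
Reassemble most-significant byte first: 38 BC BA 90 C2 F7 FF DB → 0x38BCBA90C2F7FFDB.
0x38BCBA90C2F7FFDB = 4088347692654657499.

4088347692654657499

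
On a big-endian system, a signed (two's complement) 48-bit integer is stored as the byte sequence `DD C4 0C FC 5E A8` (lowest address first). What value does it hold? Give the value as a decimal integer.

-37640875516248

In big-endian order the high byte comes first in memory.
The bytes are already most-significant first: 0xDDC40CFC5EA8.
Top bit is set, so as a signed 48-bit value this is 0xDDC40CFC5EA8 − 2^48 = -37640875516248.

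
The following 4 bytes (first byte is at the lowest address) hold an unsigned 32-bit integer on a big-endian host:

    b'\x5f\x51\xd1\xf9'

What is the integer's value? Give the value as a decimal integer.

Big-endian: lowest address holds the most-significant byte.
The bytes are already most-significant first: 0x5F51D1F9.
0x5F51D1F9 = 1599197689.

1599197689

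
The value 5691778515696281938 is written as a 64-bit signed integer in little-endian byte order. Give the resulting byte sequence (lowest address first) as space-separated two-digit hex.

52 E9 46 58 67 42 FD 4E

5691778515696281938 in hexadecimal, padded to 64 bits, is 0x4EFD42675846E952.
Split into bytes (most-significant first): 4E FD 42 67 58 46 E9 52.
In little-endian order the low byte comes first in memory.
So at ascending addresses the bytes are 52 E9 46 58 67 42 FD 4E.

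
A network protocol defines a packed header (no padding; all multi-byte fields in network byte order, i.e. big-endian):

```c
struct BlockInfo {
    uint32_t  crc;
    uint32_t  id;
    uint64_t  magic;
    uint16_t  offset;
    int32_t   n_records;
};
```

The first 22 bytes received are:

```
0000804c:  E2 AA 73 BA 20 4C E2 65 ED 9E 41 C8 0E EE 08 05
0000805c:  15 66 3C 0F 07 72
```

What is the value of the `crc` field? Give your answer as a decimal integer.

3802821562

`crc` is the first field, at byte offset 0, occupying 4 bytes.
Bytes at offsets 0..3: E2 AA 73 BA.
In big-endian order the high byte comes first in memory.
The bytes are already most-significant first: 0xE2AA73BA.
0xE2AA73BA = 3802821562.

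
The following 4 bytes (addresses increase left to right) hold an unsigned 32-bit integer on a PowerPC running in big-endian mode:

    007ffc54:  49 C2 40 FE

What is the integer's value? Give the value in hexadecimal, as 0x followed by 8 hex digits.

In big-endian order the high byte comes first in memory.
The bytes are already most-significant first: 0x49C240FE.

0x49C240FE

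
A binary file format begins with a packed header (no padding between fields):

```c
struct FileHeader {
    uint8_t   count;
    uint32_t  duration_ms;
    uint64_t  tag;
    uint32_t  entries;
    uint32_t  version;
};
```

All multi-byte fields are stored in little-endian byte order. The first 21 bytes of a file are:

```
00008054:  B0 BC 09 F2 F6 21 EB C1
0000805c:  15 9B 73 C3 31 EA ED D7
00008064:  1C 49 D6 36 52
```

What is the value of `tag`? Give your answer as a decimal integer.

3585836838239202081

`tag` follows `count` (1 B), `duration_ms` (4 B), so it starts at offset 1 + 4 = 5 and occupies 8 bytes.
Bytes at offsets 5..12: 21 EB C1 15 9B 73 C3 31.
In little-endian order the low byte comes first in memory.
Reassemble most-significant byte first: 31 C3 73 9B 15 C1 EB 21 → 0x31C3739B15C1EB21.
0x31C3739B15C1EB21 = 3585836838239202081.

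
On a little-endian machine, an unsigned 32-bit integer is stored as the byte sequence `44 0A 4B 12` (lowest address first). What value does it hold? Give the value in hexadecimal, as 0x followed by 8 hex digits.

In little-endian order the low byte comes first in memory.
Reassemble most-significant byte first: 12 4B 0A 44 → 0x124B0A44.

0x124B0A44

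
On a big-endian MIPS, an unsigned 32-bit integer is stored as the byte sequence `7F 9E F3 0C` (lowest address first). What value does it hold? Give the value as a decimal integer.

In big-endian order the high byte comes first in memory.
The bytes are already most-significant first: 0x7F9EF30C.
0x7F9EF30C = 2141123340.

2141123340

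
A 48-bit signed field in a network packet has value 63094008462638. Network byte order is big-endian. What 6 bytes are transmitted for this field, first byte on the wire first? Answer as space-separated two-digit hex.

63094008462638 in hexadecimal, padded to 48 bits, is 0x396237F63D2E.
Split into bytes (most-significant first): 39 62 37 F6 3D 2E.
Big-endian stores the most-significant byte at the lowest address.
So the memory order matches the most-significant-first order: 39 62 37 F6 3D 2E.

39 62 37 F6 3D 2E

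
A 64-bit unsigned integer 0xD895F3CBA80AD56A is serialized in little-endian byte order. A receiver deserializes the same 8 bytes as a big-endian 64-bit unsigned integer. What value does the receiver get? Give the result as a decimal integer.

Stored little-endian, the bytes at ascending addresses are 6A D5 0A A8 CB F3 95 D8.
Read back as big-endian, the last byte is least significant, giving 0x6AD50AA8CBF395D8.
0x6AD50AA8CBF395D8 = 7698070858152252888.

7698070858152252888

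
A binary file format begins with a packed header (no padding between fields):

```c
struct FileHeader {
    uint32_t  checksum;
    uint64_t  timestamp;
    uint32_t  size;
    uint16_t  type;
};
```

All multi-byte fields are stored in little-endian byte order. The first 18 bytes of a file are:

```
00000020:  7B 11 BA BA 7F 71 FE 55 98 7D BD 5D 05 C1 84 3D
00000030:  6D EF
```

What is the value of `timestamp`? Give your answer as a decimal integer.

`timestamp` follows `checksum` (4 bytes), so it starts at byte offset 4 and occupies 8 bytes.
Bytes at offsets 4..11: 7F 71 FE 55 98 7D BD 5D.
Little-endian: lowest address holds the least-significant byte.
Reassemble most-significant byte first: 5D BD 7D 98 55 FE 71 7F → 0x5DBD7D9855FE717F.
0x5DBD7D9855FE717F = 6754693109356851583.

6754693109356851583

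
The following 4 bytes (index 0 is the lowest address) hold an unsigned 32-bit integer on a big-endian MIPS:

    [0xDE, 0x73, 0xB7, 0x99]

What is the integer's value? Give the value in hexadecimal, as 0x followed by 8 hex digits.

0xDE73B799

Big-endian: lowest address holds the most-significant byte.
The bytes are already most-significant first: 0xDE73B799.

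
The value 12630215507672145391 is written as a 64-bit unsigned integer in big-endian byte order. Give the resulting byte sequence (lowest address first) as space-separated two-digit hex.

12630215507672145391 in hexadecimal, padded to 64 bits, is 0xAF478A16236D9DEF.
Split into bytes (most-significant first): AF 47 8A 16 23 6D 9D EF.
Big-endian stores the most-significant byte at the lowest address.
So the memory order matches the most-significant-first order: AF 47 8A 16 23 6D 9D EF.

AF 47 8A 16 23 6D 9D EF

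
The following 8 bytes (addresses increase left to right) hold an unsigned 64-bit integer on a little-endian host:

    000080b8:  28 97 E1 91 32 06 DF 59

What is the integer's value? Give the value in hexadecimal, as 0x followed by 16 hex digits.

In little-endian order the low byte comes first in memory.
Reassemble most-significant byte first: 59 DF 06 32 91 E1 97 28 → 0x59DF063291E19728.

0x59DF063291E19728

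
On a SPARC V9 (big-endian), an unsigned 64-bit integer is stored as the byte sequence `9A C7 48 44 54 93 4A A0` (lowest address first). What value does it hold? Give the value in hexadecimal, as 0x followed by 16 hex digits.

0x9AC7484454934AA0

Big-endian stores the most-significant byte at the lowest address.
The bytes are already most-significant first: 0x9AC7484454934AA0.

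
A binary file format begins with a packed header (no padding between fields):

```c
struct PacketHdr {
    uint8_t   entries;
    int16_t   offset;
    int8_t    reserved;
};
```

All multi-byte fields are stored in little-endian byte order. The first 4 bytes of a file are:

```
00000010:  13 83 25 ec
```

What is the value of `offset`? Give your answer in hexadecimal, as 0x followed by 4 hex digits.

0x2583

`offset` follows `entries` (1 byte), so it starts at byte offset 1 and occupies 2 bytes.
Bytes at offsets 1..2: 83 25.
In little-endian order the low byte comes first in memory.
Reassemble most-significant byte first: 25 83 → 0x2583.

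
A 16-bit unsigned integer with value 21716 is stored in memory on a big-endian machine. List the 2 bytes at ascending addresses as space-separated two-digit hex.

21716 in hexadecimal, padded to 16 bits, is 0x54D4.
Split into bytes (most-significant first): 54 D4.
Big-endian stores the most-significant byte at the lowest address.
So the memory order matches the most-significant-first order: 54 D4.

54 D4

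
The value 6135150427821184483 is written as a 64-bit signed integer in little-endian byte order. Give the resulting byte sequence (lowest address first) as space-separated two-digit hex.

E3 15 DE 05 CF 6E 24 55

6135150427821184483 in hexadecimal, padded to 64 bits, is 0x55246ECF05DE15E3.
Split into bytes (most-significant first): 55 24 6E CF 05 DE 15 E3.
Little-endian stores the least-significant byte at the lowest address.
So at ascending addresses the bytes are E3 15 DE 05 CF 6E 24 55.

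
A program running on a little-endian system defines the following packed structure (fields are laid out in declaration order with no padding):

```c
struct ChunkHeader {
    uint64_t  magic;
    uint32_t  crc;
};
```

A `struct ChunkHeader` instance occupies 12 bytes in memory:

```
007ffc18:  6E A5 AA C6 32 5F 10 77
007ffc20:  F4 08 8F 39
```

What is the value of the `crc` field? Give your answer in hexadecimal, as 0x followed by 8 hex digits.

0x398F08F4

`crc` follows `magic` (8 bytes), so it starts at byte offset 8 and occupies 4 bytes.
Bytes at offsets 8..11: F4 08 8F 39.
Little-endian stores the least-significant byte at the lowest address.
Reassemble most-significant byte first: 39 8F 08 F4 → 0x398F08F4.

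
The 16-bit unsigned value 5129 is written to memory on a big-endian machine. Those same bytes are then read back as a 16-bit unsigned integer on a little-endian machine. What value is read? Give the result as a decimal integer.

5129 in 16-bit hexadecimal is 0x1409.
Stored big-endian, the bytes at ascending addresses are 14 09.
Read back as little-endian, the first byte is least significant, giving 0x0914.
0x0914 = 2324.

2324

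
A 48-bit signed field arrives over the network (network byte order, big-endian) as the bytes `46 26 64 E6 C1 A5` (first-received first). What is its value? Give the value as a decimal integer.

77130715546021

Big-endian stores the most-significant byte at the lowest address.
The bytes are already most-significant first: 0x462664E6C1A5.
0x462664E6C1A5 = 77130715546021.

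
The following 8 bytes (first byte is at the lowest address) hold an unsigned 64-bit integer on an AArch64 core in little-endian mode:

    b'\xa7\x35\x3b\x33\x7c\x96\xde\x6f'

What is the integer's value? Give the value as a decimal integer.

8061045843219396007

Little-endian: lowest address holds the least-significant byte.
Reassemble most-significant byte first: 6F DE 96 7C 33 3B 35 A7 → 0x6FDE967C333B35A7.
0x6FDE967C333B35A7 = 8061045843219396007.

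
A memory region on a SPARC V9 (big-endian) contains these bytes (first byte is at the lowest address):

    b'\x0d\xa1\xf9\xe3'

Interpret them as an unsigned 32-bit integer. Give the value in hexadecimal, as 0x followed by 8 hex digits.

0x0DA1F9E3

In big-endian order the high byte comes first in memory.
The bytes are already most-significant first: 0x0DA1F9E3.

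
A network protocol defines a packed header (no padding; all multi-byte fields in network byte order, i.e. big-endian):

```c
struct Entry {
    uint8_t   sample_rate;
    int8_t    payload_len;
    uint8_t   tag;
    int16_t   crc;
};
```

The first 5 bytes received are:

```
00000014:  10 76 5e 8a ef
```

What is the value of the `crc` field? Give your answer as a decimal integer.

-29969

`crc` follows `sample_rate` (1 B), `payload_len` (1 B), `tag` (1 B), so it starts at offset 1 + 1 + 1 = 3 and occupies 2 bytes.
Bytes at offsets 3..4: 8A EF.
Big-endian stores the most-significant byte at the lowest address.
The bytes are already most-significant first: 0x8AEF.
Top bit is set, so as a signed 16-bit value this is 0x8AEF − 2^16 = -29969.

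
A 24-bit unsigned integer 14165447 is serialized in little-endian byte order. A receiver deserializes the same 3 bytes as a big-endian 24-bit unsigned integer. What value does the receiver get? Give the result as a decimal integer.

13051352

14165447 in 24-bit hexadecimal is 0xD825C7.
Stored little-endian, the bytes at ascending addresses are C7 25 D8.
Read back as big-endian, the last byte is least significant, giving 0xC725D8.
0xC725D8 = 13051352.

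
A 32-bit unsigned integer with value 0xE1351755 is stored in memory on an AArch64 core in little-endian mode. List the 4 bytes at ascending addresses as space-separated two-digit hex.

55 17 35 E1

Split into bytes (most-significant first): E1 35 17 55.
Little-endian stores the least-significant byte at the lowest address.
So at ascending addresses the bytes are 55 17 35 E1.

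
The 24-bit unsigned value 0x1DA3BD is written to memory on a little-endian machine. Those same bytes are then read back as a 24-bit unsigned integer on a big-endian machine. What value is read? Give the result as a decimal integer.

12428061

Stored little-endian, the bytes at ascending addresses are BD A3 1D.
Read back as big-endian, the last byte is least significant, giving 0xBDA31D.
0xBDA31D = 12428061.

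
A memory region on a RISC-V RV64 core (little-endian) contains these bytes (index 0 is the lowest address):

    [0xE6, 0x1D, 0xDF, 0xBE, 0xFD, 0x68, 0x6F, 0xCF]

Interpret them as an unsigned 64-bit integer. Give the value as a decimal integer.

14947281127304273382

Little-endian: lowest address holds the least-significant byte.
Reassemble most-significant byte first: CF 6F 68 FD BE DF 1D E6 → 0xCF6F68FDBEDF1DE6.
0xCF6F68FDBEDF1DE6 = 14947281127304273382.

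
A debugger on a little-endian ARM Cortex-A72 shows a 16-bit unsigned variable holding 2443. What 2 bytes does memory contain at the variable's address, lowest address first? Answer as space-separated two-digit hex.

2443 in hexadecimal, padded to 16 bits, is 0x098B.
Split into bytes (most-significant first): 09 8B.
In little-endian order the low byte comes first in memory.
So at ascending addresses the bytes are 8B 09.

8B 09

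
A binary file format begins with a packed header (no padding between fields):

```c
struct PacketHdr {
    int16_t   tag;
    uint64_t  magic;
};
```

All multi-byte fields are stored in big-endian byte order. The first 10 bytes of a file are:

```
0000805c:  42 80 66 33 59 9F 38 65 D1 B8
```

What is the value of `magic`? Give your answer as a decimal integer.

7364328356061761976

`magic` follows `tag` (2 bytes), so it starts at byte offset 2 and occupies 8 bytes.
Bytes at offsets 2..9: 66 33 59 9F 38 65 D1 B8.
Big-endian: lowest address holds the most-significant byte.
The bytes are already most-significant first: 0x6633599F3865D1B8.
0x6633599F3865D1B8 = 7364328356061761976.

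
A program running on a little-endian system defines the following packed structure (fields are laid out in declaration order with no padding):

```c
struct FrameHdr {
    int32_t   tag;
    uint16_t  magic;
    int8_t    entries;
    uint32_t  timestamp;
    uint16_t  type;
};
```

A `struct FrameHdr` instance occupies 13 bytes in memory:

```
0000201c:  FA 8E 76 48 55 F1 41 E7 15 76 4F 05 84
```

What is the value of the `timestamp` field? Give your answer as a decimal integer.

1333138919

`timestamp` follows `tag` (4 B), `magic` (2 B), `entries` (1 B), so it starts at offset 4 + 2 + 1 = 7 and occupies 4 bytes.
Bytes at offsets 7..10: E7 15 76 4F.
In little-endian order the low byte comes first in memory.
Reassemble most-significant byte first: 4F 76 15 E7 → 0x4F7615E7.
0x4F7615E7 = 1333138919.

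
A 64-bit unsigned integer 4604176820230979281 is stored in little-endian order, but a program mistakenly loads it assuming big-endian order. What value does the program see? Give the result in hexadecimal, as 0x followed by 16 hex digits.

4604176820230979281 in 64-bit hexadecimal is 0x3FE5526C8CF47ED1.
Stored little-endian, the bytes at ascending addresses are D1 7E F4 8C 6C 52 E5 3F.
Read back as big-endian, the last byte is least significant, giving 0xD17EF48C6C52E53F.

0xD17EF48C6C52E53F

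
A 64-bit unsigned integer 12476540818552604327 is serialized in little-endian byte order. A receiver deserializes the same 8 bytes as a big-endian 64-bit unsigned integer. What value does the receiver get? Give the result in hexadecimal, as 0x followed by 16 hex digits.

12476540818552604327 in 64-bit hexadecimal is 0xAD2593C55B7D46A7.
Stored little-endian, the bytes at ascending addresses are A7 46 7D 5B C5 93 25 AD.
Read back as big-endian, the last byte is least significant, giving 0xA7467D5BC59325AD.

0xA7467D5BC59325AD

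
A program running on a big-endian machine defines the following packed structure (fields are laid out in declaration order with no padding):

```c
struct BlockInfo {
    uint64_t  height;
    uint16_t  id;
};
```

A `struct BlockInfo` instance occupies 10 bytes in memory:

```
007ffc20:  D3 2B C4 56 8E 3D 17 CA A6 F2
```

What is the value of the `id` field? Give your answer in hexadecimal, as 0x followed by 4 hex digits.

0xA6F2

`id` follows `height` (8 bytes), so it starts at byte offset 8 and occupies 2 bytes.
Bytes at offsets 8..9: A6 F2.
Big-endian: lowest address holds the most-significant byte.
The bytes are already most-significant first: 0xA6F2.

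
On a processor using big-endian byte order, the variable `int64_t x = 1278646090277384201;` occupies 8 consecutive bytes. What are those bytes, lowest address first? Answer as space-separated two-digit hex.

1278646090277384201 in hexadecimal, padded to 64 bits, is 0x11BEA9D8346CF009.
Split into bytes (most-significant first): 11 BE A9 D8 34 6C F0 09.
In big-endian order the high byte comes first in memory.
So the memory order matches the most-significant-first order: 11 BE A9 D8 34 6C F0 09.

11 BE A9 D8 34 6C F0 09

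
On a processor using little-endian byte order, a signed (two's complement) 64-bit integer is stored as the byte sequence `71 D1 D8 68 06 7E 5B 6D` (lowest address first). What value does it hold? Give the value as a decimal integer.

7880030539008758129

Little-endian stores the least-significant byte at the lowest address.
Reassemble most-significant byte first: 6D 5B 7E 06 68 D8 D1 71 → 0x6D5B7E0668D8D171.
0x6D5B7E0668D8D171 = 7880030539008758129.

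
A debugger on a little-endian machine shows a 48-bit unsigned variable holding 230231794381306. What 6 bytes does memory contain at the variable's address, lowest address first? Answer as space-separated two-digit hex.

FA F1 51 04 65 D1

230231794381306 in hexadecimal, padded to 48 bits, is 0xD1650451F1FA.
Split into bytes (most-significant first): D1 65 04 51 F1 FA.
Little-endian: lowest address holds the least-significant byte.
So at ascending addresses the bytes are FA F1 51 04 65 D1.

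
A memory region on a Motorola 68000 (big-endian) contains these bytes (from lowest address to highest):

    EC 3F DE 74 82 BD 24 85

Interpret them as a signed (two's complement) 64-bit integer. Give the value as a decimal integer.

Big-endian stores the most-significant byte at the lowest address.
The bytes are already most-significant first: 0xEC3FDE7482BD2485.
Top bit is set, so as a signed 64-bit value this is 0xEC3FDE7482BD2485 − 2^64 = -1423174365234781051.

-1423174365234781051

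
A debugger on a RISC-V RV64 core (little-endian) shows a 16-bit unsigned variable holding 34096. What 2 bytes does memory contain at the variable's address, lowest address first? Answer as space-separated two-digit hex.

34096 in hexadecimal, padded to 16 bits, is 0x8530.
Split into bytes (most-significant first): 85 30.
In little-endian order the low byte comes first in memory.
So at ascending addresses the bytes are 30 85.

30 85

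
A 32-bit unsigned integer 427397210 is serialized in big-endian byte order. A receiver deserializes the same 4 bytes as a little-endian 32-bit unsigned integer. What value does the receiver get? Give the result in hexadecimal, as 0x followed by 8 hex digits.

427397210 in 32-bit hexadecimal is 0x1979905A.
Stored big-endian, the bytes at ascending addresses are 19 79 90 5A.
Read back as little-endian, the first byte is least significant, giving 0x5A907919.

0x5A907919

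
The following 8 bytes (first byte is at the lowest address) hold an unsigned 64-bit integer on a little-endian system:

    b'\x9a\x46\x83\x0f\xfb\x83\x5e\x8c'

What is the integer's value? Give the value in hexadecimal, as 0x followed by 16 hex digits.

In little-endian order the low byte comes first in memory.
Reassemble most-significant byte first: 8C 5E 83 FB 0F 83 46 9A → 0x8C5E83FB0F83469A.

0x8C5E83FB0F83469A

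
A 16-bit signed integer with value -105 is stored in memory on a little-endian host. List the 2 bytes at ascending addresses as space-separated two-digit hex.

Two's complement of -105 in 16 bits: 105 = 0x0069; invert → 0xFF96; add 1 → 0xFF97.
Split into bytes (most-significant first): FF 97.
Little-endian stores the least-significant byte at the lowest address.
So at ascending addresses the bytes are 97 FF.

97 FF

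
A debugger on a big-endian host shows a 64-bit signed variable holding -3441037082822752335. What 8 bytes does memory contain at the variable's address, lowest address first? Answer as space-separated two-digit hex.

Two's complement of -3441037082822752335 in 64 bits: 3441037082822752335 = 0x2FC104FED498B84F; invert → 0xD03EFB012B6747B0; add 1 → 0xD03EFB012B6747B1.
Split into bytes (most-significant first): D0 3E FB 01 2B 67 47 B1.
Big-endian: lowest address holds the most-significant byte.
So the memory order matches the most-significant-first order: D0 3E FB 01 2B 67 47 B1.

D0 3E FB 01 2B 67 47 B1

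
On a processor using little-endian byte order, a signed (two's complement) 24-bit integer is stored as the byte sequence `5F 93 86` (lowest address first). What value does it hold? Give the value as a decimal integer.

-7957665

In little-endian order the low byte comes first in memory.
Reassemble most-significant byte first: 86 93 5F → 0x86935F.
Top bit is set, so as a signed 24-bit value this is 0x86935F − 2^24 = -7957665.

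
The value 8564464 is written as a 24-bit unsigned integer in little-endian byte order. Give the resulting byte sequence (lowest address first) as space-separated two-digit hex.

8564464 in hexadecimal, padded to 24 bits, is 0x82AEF0.
Split into bytes (most-significant first): 82 AE F0.
In little-endian order the low byte comes first in memory.
So at ascending addresses the bytes are F0 AE 82.

F0 AE 82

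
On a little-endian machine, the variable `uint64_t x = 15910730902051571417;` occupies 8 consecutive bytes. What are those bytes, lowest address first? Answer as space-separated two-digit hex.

D9 46 9D ED 74 45 CE DC

15910730902051571417 in hexadecimal, padded to 64 bits, is 0xDCCE4574ED9D46D9.
Split into bytes (most-significant first): DC CE 45 74 ED 9D 46 D9.
Little-endian stores the least-significant byte at the lowest address.
So at ascending addresses the bytes are D9 46 9D ED 74 45 CE DC.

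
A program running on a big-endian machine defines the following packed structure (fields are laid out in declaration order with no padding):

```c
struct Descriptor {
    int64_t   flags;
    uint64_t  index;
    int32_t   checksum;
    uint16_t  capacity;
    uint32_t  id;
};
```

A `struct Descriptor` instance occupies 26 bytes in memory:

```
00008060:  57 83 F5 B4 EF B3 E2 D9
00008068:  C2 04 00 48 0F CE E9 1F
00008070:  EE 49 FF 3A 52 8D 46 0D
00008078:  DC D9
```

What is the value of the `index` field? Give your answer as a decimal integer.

13980299452767725855

`index` follows `flags` (8 bytes), so it starts at byte offset 8 and occupies 8 bytes.
Bytes at offsets 8..15: C2 04 00 48 0F CE E9 1F.
Big-endian: lowest address holds the most-significant byte.
The bytes are already most-significant first: 0xC20400480FCEE91F.
0xC20400480FCEE91F = 13980299452767725855.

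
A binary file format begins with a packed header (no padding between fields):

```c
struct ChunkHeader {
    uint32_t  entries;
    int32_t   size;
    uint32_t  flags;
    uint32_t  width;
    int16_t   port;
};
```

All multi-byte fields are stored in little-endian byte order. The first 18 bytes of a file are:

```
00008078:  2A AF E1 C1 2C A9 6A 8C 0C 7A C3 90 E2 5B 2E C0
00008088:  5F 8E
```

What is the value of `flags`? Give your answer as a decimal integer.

2428729868

`flags` follows `entries` (4 B), `size` (4 B), so it starts at offset 4 + 4 = 8 and occupies 4 bytes.
Bytes at offsets 8..11: 0C 7A C3 90.
Little-endian: lowest address holds the least-significant byte.
Reassemble most-significant byte first: 90 C3 7A 0C → 0x90C37A0C.
0x90C37A0C = 2428729868.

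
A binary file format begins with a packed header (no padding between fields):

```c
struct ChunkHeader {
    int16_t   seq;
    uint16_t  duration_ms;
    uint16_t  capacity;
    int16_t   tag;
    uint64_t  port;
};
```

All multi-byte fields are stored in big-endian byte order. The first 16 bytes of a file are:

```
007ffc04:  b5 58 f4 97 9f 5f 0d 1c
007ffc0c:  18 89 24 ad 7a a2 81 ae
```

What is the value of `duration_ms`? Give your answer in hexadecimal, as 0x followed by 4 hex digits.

0xF497

`duration_ms` follows `seq` (2 bytes), so it starts at byte offset 2 and occupies 2 bytes.
Bytes at offsets 2..3: F4 97.
In big-endian order the high byte comes first in memory.
The bytes are already most-significant first: 0xF497.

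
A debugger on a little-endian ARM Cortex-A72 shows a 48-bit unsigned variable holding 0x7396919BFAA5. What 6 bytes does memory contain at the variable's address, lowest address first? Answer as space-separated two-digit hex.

A5 FA 9B 91 96 73

Split into bytes (most-significant first): 73 96 91 9B FA A5.
In little-endian order the low byte comes first in memory.
So at ascending addresses the bytes are A5 FA 9B 91 96 73.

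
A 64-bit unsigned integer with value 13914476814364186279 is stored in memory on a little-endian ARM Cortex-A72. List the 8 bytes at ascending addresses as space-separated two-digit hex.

A7 16 96 CB F0 26 1A C1

13914476814364186279 in hexadecimal, padded to 64 bits, is 0xC11A26F0CB9616A7.
Split into bytes (most-significant first): C1 1A 26 F0 CB 96 16 A7.
Little-endian: lowest address holds the least-significant byte.
So at ascending addresses the bytes are A7 16 96 CB F0 26 1A C1.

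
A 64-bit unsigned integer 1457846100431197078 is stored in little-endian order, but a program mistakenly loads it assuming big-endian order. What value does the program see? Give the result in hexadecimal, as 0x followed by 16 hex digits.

1457846100431197078 in 64-bit hexadecimal is 0x143B4F4DE963D396.
Stored little-endian, the bytes at ascending addresses are 96 D3 63 E9 4D 4F 3B 14.
Read back as big-endian, the last byte is least significant, giving 0x96D363E94D4F3B14.

0x96D363E94D4F3B14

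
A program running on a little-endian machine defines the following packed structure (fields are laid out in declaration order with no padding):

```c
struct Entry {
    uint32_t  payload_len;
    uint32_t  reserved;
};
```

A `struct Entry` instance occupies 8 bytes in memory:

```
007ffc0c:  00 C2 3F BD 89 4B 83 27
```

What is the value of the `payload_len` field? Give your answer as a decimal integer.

3175072256

`payload_len` is the first field, at byte offset 0, occupying 4 bytes.
Bytes at offsets 0..3: 00 C2 3F BD.
In little-endian order the low byte comes first in memory.
Reassemble most-significant byte first: BD 3F C2 00 → 0xBD3FC200.
0xBD3FC200 = 3175072256.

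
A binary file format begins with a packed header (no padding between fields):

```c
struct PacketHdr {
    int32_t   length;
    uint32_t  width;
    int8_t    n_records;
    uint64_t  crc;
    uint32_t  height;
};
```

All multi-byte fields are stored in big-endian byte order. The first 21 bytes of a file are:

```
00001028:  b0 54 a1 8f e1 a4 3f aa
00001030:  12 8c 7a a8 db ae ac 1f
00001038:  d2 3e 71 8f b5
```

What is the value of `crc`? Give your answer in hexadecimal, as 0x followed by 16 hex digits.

`crc` follows `length` (4 B), `width` (4 B), `n_records` (1 B), so it starts at offset 4 + 4 + 1 = 9 and occupies 8 bytes.
Bytes at offsets 9..16: 8C 7A A8 DB AE AC 1F D2.
Big-endian: lowest address holds the most-significant byte.
The bytes are already most-significant first: 0x8C7AA8DBAEAC1FD2.

0x8C7AA8DBAEAC1FD2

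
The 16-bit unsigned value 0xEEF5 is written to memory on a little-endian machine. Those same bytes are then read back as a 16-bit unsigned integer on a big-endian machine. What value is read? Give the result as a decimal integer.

Stored little-endian, the bytes at ascending addresses are F5 EE.
Read back as big-endian, the last byte is least significant, giving 0xF5EE.
0xF5EE = 62958.

62958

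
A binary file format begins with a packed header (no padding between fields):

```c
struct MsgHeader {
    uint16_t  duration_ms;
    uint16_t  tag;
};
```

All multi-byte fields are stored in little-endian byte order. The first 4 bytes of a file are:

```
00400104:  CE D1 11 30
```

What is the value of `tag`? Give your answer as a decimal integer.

12305

`tag` follows `duration_ms` (2 bytes), so it starts at byte offset 2 and occupies 2 bytes.
Bytes at offsets 2..3: 11 30.
Little-endian: lowest address holds the least-significant byte.
Reassemble most-significant byte first: 30 11 → 0x3011.
0x3011 = 12305.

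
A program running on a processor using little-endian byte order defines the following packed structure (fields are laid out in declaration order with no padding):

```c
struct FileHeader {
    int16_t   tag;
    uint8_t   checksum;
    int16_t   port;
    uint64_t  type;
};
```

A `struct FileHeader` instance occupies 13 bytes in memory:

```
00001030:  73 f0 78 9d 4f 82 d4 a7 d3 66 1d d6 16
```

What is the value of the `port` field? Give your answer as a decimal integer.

`port` follows `tag` (2 B), `checksum` (1 B), so it starts at offset 2 + 1 = 3 and occupies 2 bytes.
Bytes at offsets 3..4: 9D 4F.
Little-endian: lowest address holds the least-significant byte.
Reassemble most-significant byte first: 4F 9D → 0x4F9D.
0x4F9D = 20381.

20381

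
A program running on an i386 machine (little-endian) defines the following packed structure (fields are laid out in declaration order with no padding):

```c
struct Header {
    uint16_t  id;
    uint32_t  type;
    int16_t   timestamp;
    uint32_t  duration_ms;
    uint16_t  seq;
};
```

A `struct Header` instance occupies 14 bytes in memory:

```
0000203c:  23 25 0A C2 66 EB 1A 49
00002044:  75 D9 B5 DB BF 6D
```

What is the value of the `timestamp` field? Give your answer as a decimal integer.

18714

`timestamp` follows `id` (2 B), `type` (4 B), so it starts at offset 2 + 4 = 6 and occupies 2 bytes.
Bytes at offsets 6..7: 1A 49.
Little-endian stores the least-significant byte at the lowest address.
Reassemble most-significant byte first: 49 1A → 0x491A.
0x491A = 18714.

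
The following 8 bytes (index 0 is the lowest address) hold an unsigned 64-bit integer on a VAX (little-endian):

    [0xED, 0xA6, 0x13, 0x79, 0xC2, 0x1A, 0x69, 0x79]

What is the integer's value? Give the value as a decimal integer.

Little-endian stores the least-significant byte at the lowest address.
Reassemble most-significant byte first: 79 69 1A C2 79 13 A6 ED → 0x79691AC27913A6ED.
0x79691AC27913A6ED = 8748553173701207789.

8748553173701207789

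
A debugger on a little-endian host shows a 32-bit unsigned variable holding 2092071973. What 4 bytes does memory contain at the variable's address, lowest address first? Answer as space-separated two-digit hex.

2092071973 in hexadecimal, padded to 32 bits, is 0x7CB27C25.
Split into bytes (most-significant first): 7C B2 7C 25.
In little-endian order the low byte comes first in memory.
So at ascending addresses the bytes are 25 7C B2 7C.

25 7C B2 7C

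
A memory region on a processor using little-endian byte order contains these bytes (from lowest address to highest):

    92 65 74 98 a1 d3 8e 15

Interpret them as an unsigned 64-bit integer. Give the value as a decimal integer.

1553411612490360210

Little-endian: lowest address holds the least-significant byte.
Reassemble most-significant byte first: 15 8E D3 A1 98 74 65 92 → 0x158ED3A198746592.
0x158ED3A198746592 = 1553411612490360210.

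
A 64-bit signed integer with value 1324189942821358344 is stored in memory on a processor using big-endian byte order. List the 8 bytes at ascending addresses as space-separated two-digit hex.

1324189942821358344 in hexadecimal, padded to 64 bits, is 0x126077BCB5030B08.
Split into bytes (most-significant first): 12 60 77 BC B5 03 0B 08.
In big-endian order the high byte comes first in memory.
So the memory order matches the most-significant-first order: 12 60 77 BC B5 03 0B 08.

12 60 77 BC B5 03 0B 08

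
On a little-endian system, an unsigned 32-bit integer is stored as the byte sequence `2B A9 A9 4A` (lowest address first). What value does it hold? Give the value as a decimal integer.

1252632875

In little-endian order the low byte comes first in memory.
Reassemble most-significant byte first: 4A A9 A9 2B → 0x4AA9A92B.
0x4AA9A92B = 1252632875.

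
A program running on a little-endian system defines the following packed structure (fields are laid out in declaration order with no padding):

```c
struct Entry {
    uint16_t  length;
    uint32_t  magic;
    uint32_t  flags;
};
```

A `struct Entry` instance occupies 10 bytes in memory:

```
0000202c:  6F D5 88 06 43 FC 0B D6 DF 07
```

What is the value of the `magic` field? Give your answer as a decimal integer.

4232251016

`magic` follows `length` (2 bytes), so it starts at byte offset 2 and occupies 4 bytes.
Bytes at offsets 2..5: 88 06 43 FC.
Little-endian: lowest address holds the least-significant byte.
Reassemble most-significant byte first: FC 43 06 88 → 0xFC430688.
0xFC430688 = 4232251016.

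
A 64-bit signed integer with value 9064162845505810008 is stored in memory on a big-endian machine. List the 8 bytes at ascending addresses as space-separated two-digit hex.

9064162845505810008 in hexadecimal, padded to 64 bits, is 0x7DCA601580AAEE58.
Split into bytes (most-significant first): 7D CA 60 15 80 AA EE 58.
In big-endian order the high byte comes first in memory.
So the memory order matches the most-significant-first order: 7D CA 60 15 80 AA EE 58.

7D CA 60 15 80 AA EE 58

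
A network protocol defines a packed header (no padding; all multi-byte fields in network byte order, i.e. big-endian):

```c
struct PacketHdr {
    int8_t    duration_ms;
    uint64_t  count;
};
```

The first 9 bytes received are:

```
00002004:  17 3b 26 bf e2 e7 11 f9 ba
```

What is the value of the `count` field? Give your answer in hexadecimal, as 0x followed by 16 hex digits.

0x3B26BFE2E711F9BA

`count` follows `duration_ms` (1 byte), so it starts at byte offset 1 and occupies 8 bytes.
Bytes at offsets 1..8: 3B 26 BF E2 E7 11 F9 BA.
In big-endian order the high byte comes first in memory.
The bytes are already most-significant first: 0x3B26BFE2E711F9BA.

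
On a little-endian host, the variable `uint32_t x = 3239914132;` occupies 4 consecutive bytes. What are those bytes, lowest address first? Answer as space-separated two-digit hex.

3239914132 in hexadecimal, padded to 32 bits, is 0xC11D2A94.
Split into bytes (most-significant first): C1 1D 2A 94.
Little-endian: lowest address holds the least-significant byte.
So at ascending addresses the bytes are 94 2A 1D C1.

94 2A 1D C1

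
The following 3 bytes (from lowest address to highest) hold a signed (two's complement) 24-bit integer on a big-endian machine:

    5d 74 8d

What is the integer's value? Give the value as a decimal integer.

Big-endian stores the most-significant byte at the lowest address.
The bytes are already most-significant first: 0x5D748D.
0x5D748D = 6124685.

6124685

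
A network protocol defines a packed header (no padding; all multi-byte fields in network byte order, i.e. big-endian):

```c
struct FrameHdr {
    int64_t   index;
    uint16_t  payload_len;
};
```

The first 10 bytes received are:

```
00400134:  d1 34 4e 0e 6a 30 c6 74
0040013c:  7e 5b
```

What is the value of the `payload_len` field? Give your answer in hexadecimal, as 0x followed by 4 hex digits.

0x7E5B

`payload_len` follows `index` (8 bytes), so it starts at byte offset 8 and occupies 2 bytes.
Bytes at offsets 8..9: 7E 5B.
Big-endian stores the most-significant byte at the lowest address.
The bytes are already most-significant first: 0x7E5B.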